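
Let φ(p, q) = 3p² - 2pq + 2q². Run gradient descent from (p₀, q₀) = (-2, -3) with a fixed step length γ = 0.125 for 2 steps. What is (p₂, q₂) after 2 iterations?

∇φ = (6p - 2q, -2p + 4q)
(p₁, q₁) = (-2, -3) − 0.125·(-6, -8) = (-1.25, -2)
(p₂, q₂) = (-1.25, -2) − 0.125·(-3.5, -5.5) = (-0.8125, -1.3125)

(-0.8125, -1.3125)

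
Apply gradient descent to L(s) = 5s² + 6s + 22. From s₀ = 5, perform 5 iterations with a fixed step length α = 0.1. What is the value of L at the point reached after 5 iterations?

L′(s) = 10s + 6
s₁ = 5 − 0.1·56 = -0.6
s₂ = -0.6 − 0.1·0 = -0.6
s₃ = -0.6 − 0.1·0 = -0.6
s₄ = -0.6 − 0.1·0 = -0.6
s₅ = -0.6 − 0.1·0 = -0.6
L(-0.6) = 20.2

20.2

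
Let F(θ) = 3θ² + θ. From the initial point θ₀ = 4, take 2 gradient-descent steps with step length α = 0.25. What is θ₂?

0.875

F′(θ) = 6θ + 1
θ₁ = 4 − 0.25·25 = -2.25
θ₂ = -2.25 − 0.25·(-12.5) = 0.875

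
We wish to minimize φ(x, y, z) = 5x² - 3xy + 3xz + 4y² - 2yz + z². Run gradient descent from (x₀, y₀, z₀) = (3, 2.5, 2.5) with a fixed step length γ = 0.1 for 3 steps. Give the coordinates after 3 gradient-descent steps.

(-0.288, 0.499, 1.441)

∇φ = (10x - 3y + 3z, -3x + 8y - 2z, 3x - 2y + 2z)
(x₁, y₁, z₁) = (3, 2.5, 2.5) − 0.1·(30, 6, 9) = (0, 1.9, 1.6)
(x₂, y₂, z₂) = (0, 1.9, 1.6) − 0.1·(-0.9, 12, -0.6) = (0.09, 0.7, 1.66)
(x₃, y₃, z₃) = (0.09, 0.7, 1.66) − 0.1·(3.78, 2.01, 2.19) = (-0.288, 0.499, 1.441)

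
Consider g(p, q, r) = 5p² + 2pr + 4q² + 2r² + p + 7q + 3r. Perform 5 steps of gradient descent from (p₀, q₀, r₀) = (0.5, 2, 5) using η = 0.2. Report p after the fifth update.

-3.50896

∇g = (10p + 2r + 1, 8q + 7, 2p + 4r + 3)
(p₁, q₁, r₁) = (0.5, 2, 5) − 0.2·(16, 23, 24) = (-2.7, -2.6, 0.2)
(p₂, q₂, r₂) = (-2.7, -2.6, 0.2) − 0.2·(-25.6, -13.8, -1.6) = (2.42, 0.16, 0.52)
(p₃, q₃, r₃) = (2.42, 0.16, 0.52) − 0.2·(26.24, 8.28, 9.92) = (-2.828, -1.496, -1.464)
(p₄, q₄, r₄) = (-2.828, -1.496, -1.464) − 0.2·(-30.208, -4.968, -8.512) = (3.2136, -0.5024, 0.2384)
(p₅, q₅, r₅) = (3.2136, -0.5024, 0.2384) − 0.2·(33.6128, 2.9808, 10.3808) = (-3.50896, -1.09856, -1.83776)
p = -3.50896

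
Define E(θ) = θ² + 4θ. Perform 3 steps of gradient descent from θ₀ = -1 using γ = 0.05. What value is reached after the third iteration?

-1.271

E′(θ) = 2θ + 4
Step 1: E′(-1) = 2; θ₁ = -1 − 0.05·2 = -1.1
Step 2: E′(-1.1) = 1.8; θ₂ = -1.1 − 0.05·1.8 = -1.19
Step 3: E′(-1.19) = 1.62; θ₃ = -1.19 − 0.05·1.62 = -1.271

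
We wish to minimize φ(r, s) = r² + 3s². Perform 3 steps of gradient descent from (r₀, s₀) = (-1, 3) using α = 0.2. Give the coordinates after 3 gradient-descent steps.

∇φ = (2r, 6s)
(r₁, s₁) = (-1, 3) − 0.2·(-2, 18) = (-0.6, -0.6)
(r₂, s₂) = (-0.6, -0.6) − 0.2·(-1.2, -3.6) = (-0.36, 0.12)
(r₃, s₃) = (-0.36, 0.12) − 0.2·(-0.72, 0.72) = (-0.216, -0.024)

(-0.216, -0.024)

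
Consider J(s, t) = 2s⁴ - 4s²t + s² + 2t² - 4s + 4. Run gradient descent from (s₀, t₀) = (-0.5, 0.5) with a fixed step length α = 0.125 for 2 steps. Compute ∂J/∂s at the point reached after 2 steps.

∇J = (8s³ - 8st + 2s - 4, -4s² + 4t)
(s₁, t₁) = (-0.5, 0.5) − 0.125·(-4, 1) = (0, 0.375)
(s₂, t₂) = (0, 0.375) − 0.125·(-4, 1.5) = (0.5, 0.1875)
∂J/∂s at (0.5, 0.1875) = -2.75

-2.75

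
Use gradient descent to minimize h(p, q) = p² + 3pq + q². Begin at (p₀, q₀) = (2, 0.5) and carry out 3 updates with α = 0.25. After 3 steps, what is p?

∇h = (2p + 3q, 3p + 2q)
(p₁, q₁) = (2, 0.5) − 0.25·(5.5, 7) = (0.625, -1.25)
(p₂, q₂) = (0.625, -1.25) − 0.25·(-2.5, -0.625) = (1.25, -1.09375)
(p₃, q₃) = (1.25, -1.09375) − 0.25·(-0.78125, 1.5625) = (1.4453125, -1.484375)
p = 1.4453125

1.4453125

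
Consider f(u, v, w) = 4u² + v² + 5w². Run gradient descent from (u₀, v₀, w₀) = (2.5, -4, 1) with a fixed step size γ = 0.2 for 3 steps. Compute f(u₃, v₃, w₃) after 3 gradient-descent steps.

∇f = (8u, 2v, 10w)
(u₁, v₁, w₁) = (2.5, -4, 1) − 0.2·(20, -8, 10) = (-1.5, -2.4, -1)
(u₂, v₂, w₂) = (-1.5, -2.4, -1) − 0.2·(-12, -4.8, -10) = (0.9, -1.44, 1)
(u₃, v₃, w₃) = (0.9, -1.44, 1) − 0.2·(7.2, -2.88, 10) = (-0.54, -0.864, -1)
f(-0.54, -0.864, -1) = 6.912896

6.912896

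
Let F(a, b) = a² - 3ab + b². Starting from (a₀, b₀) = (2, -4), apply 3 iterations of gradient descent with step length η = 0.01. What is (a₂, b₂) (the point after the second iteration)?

(1.6874, -3.7276)

∇F = (2a - 3b, -3a + 2b)
Step 1: at (2, -4), ∇F = (16, -14) → (2, -4) − 0.01·(16, -14) = (1.84, -3.86)
Step 2: at (1.84, -3.86), ∇F = (15.26, -13.24) → (1.84, -3.86) − 0.01·(15.26, -13.24) = (1.6874, -3.7276)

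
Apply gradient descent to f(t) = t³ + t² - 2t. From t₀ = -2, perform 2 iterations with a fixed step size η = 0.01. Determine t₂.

-2.126108

f′(t) = 3t² + 2t - 2
Step 1: f′(-2) = 6; t₁ = -2 − 0.01·6 = -2.06
Step 2: f′(-2.06) = 6.6108; t₂ = -2.06 − 0.01·6.6108 = -2.126108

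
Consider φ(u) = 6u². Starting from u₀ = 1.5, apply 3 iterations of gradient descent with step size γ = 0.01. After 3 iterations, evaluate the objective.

6.269455171584

φ′(u) = 12u
u₁ = 1.5 − 0.01·18 = 1.32
u₂ = 1.32 − 0.01·15.84 = 1.1616
u₃ = 1.1616 − 0.01·13.9392 = 1.022208
φ(1.022208) = 6.269455171584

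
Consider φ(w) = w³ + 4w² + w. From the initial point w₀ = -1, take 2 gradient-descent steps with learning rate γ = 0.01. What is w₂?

φ′(w) = 3w² + 8w + 1
w₁ = -1 − 0.01·(-4) = -0.96
w₂ = -0.96 − 0.01·(-3.9152) = -0.920848

-0.920848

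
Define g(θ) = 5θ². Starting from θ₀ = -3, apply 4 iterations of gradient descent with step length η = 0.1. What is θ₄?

g′(θ) = 10θ
θ₁ = -3 − 0.1·(-30) = 0
θ₂ = 0 − 0.1·0 = 0
θ₃ = 0 − 0.1·0 = 0
θ₄ = 0 − 0.1·0 = 0

0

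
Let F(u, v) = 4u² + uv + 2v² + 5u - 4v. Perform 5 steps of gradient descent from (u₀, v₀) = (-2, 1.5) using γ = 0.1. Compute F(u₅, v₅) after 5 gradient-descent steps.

-4.31695182195

∇F = (8u + v + 5, u + 4v - 4)
(u₁, v₁) = (-2, 1.5) − 0.1·(-9.5, 0) = (-1.05, 1.5)
(u₂, v₂) = (-1.05, 1.5) − 0.1·(-1.9, 0.95) = (-0.86, 1.405)
(u₃, v₃) = (-0.86, 1.405) − 0.1·(-0.475, 0.76) = (-0.8125, 1.329)
(u₄, v₄) = (-0.8125, 1.329) − 0.1·(-0.171, 0.5035) = (-0.7954, 1.27865)
(u₅, v₅) = (-0.7954, 1.27865) − 0.1·(-0.08455, 0.3192) = (-0.786945, 1.24673)
F(-0.786945, 1.24673) = -4.31695182195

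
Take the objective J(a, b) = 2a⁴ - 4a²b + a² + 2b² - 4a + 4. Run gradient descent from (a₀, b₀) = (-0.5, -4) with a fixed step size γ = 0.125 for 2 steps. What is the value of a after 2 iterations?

-13.421875

∇J = (8a³ - 8ab + 2a - 4, -4a² + 4b)
(a₁, b₁) = (-0.5, -4) − 0.125·(-22, -17) = (2.25, -1.875)
(a₂, b₂) = (2.25, -1.875) − 0.125·(125.375, -27.75) = (-13.421875, 1.59375)
a = -13.421875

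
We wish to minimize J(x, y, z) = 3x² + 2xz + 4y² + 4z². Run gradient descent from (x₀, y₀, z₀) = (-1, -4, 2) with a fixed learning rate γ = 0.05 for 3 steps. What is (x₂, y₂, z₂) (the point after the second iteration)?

(-0.76, -1.44, 0.87)

∇J = (6x + 2z, 8y, 2x + 8z)
Step 1: at (-1, -4, 2), ∇J = (-2, -32, 14) → (-1, -4, 2) − 0.05·(-2, -32, 14) = (-0.9, -2.4, 1.3)
Step 2: at (-0.9, -2.4, 1.3), ∇J = (-2.8, -19.2, 8.6) → (-0.9, -2.4, 1.3) − 0.05·(-2.8, -19.2, 8.6) = (-0.76, -1.44, 0.87)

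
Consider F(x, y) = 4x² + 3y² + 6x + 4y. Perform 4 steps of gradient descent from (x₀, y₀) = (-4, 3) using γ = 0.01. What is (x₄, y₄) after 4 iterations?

(-3.07827712, 2.19607952)

∇F = (8x + 6, 6y + 4)
Step 1: at (-4, 3), ∇F = (-26, 22) → (-4, 3) − 0.01·(-26, 22) = (-3.74, 2.78)
Step 2: at (-3.74, 2.78), ∇F = (-23.92, 20.68) → (-3.74, 2.78) − 0.01·(-23.92, 20.68) = (-3.5008, 2.5732)
Step 3: at (-3.5008, 2.5732), ∇F = (-22.0064, 19.4392) → (-3.5008, 2.5732) − 0.01·(-22.0064, 19.4392) = (-3.280736, 2.378808)
Step 4: at (-3.280736, 2.378808), ∇F = (-20.245888, 18.272848) → (-3.280736, 2.378808) − 0.01·(-20.245888, 18.272848) = (-3.07827712, 2.19607952)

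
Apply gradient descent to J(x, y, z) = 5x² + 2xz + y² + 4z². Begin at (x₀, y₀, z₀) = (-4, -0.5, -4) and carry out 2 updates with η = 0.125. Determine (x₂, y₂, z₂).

(-0.75, -0.28125, -0.5)

∇J = (10x + 2z, 2y, 2x + 8z)
Step 1: at (-4, -0.5, -4), ∇J = (-48, -1, -40) → (-4, -0.5, -4) − 0.125·(-48, -1, -40) = (2, -0.375, 1)
Step 2: at (2, -0.375, 1), ∇J = (22, -0.75, 12) → (2, -0.375, 1) − 0.125·(22, -0.75, 12) = (-0.75, -0.28125, -0.5)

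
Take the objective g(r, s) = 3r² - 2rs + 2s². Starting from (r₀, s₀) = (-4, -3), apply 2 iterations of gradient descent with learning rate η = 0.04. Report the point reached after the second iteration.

(-2.72, -2.648)

∇g = (6r - 2s, -2r + 4s)
Step 1: at (-4, -3), ∇g = (-18, -4) → (-4, -3) − 0.04·(-18, -4) = (-3.28, -2.84)
Step 2: at (-3.28, -2.84), ∇g = (-14, -4.8) → (-3.28, -2.84) − 0.04·(-14, -4.8) = (-2.72, -2.648)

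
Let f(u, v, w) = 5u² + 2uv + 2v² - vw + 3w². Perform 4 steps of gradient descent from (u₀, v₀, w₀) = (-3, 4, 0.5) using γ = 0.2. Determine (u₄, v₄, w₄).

(-2.6208, -0.7168, 0.2016)

∇f = (10u + 2v, 2u + 4v - w, -v + 6w)
Step 1: at (-3, 4, 0.5), ∇f = (-22, 9.5, -1) → (-3, 4, 0.5) − 0.2·(-22, 9.5, -1) = (1.4, 2.1, 0.7)
Step 2: at (1.4, 2.1, 0.7), ∇f = (18.2, 10.5, 2.1) → (1.4, 2.1, 0.7) − 0.2·(18.2, 10.5, 2.1) = (-2.24, 0, 0.28)
Step 3: at (-2.24, 0, 0.28), ∇f = (-22.4, -4.76, 1.68) → (-2.24, 0, 0.28) − 0.2·(-22.4, -4.76, 1.68) = (2.24, 0.952, -0.056)
Step 4: at (2.24, 0.952, -0.056), ∇f = (24.304, 8.344, -1.288) → (2.24, 0.952, -0.056) − 0.2·(24.304, 8.344, -1.288) = (-2.6208, -0.7168, 0.2016)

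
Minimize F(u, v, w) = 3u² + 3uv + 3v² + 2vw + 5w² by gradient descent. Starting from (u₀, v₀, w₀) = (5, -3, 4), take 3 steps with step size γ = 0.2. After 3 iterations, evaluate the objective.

210.592

∇F = (6u + 3v, 3u + 6v + 2w, 2v + 10w)
(u₁, v₁, w₁) = (5, -3, 4) − 0.2·(21, 5, 34) = (0.8, -4, -2.8)
(u₂, v₂, w₂) = (0.8, -4, -2.8) − 0.2·(-7.2, -27.2, -36) = (2.24, 1.44, 4.4)
(u₃, v₃, w₃) = (2.24, 1.44, 4.4) − 0.2·(17.76, 24.16, 46.88) = (-1.312, -3.392, -4.976)
F(-1.312, -3.392, -4.976) = 210.592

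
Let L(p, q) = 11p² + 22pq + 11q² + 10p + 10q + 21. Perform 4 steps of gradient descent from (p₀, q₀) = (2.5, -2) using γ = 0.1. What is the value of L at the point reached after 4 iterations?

179003.98001344

∇L = (22p + 22q + 10, 22p + 22q + 10)
Step 1: at (2.5, -2), ∇L = (21, 21) → (2.5, -2) − 0.1·(21, 21) = (0.4, -4.1)
Step 2: at (0.4, -4.1), ∇L = (-71.4, -71.4) → (0.4, -4.1) − 0.1·(-71.4, -71.4) = (7.54, 3.04)
Step 3: at (7.54, 3.04), ∇L = (242.76, 242.76) → (7.54, 3.04) − 0.1·(242.76, 242.76) = (-16.736, -21.236)
Step 4: at (-16.736, -21.236), ∇L = (-825.384, -825.384) → (-16.736, -21.236) − 0.1·(-825.384, -825.384) = (65.8024, 61.3024)
L(65.8024, 61.3024) = 179003.98001344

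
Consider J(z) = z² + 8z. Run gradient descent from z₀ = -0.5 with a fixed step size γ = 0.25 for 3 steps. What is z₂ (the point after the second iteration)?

-3.125

J′(z) = 2z + 8
Step 1: J′(-0.5) = 7; z₁ = -0.5 − 0.25·7 = -2.25
Step 2: J′(-2.25) = 3.5; z₂ = -2.25 − 0.25·3.5 = -3.125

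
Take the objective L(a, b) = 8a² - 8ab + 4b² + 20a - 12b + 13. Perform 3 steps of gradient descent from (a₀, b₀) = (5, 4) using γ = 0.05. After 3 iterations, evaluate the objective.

21.242176

∇L = (16a - 8b + 20, -8a + 8b - 12)
(a₁, b₁) = (5, 4) − 0.05·(68, -20) = (1.6, 5)
(a₂, b₂) = (1.6, 5) − 0.05·(5.6, 15.2) = (1.32, 4.24)
(a₃, b₃) = (1.32, 4.24) − 0.05·(7.2, 11.36) = (0.96, 3.672)
L(0.96, 3.672) = 21.242176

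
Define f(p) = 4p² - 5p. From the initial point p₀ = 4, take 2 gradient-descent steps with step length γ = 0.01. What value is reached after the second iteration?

3.4816

f′(p) = 8p - 5
p₁ = 4 − 0.01·27 = 3.73
p₂ = 3.73 − 0.01·24.84 = 3.4816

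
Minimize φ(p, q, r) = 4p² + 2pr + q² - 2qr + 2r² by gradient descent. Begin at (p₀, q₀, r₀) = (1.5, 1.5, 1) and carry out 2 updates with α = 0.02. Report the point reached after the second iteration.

∇φ = (8p + 2r, 2q - 2r, 2p - 2q + 4r)
(p₁, q₁, r₁) = (1.5, 1.5, 1) − 0.02·(14, 1, 4) = (1.22, 1.48, 0.92)
(p₂, q₂, r₂) = (1.22, 1.48, 0.92) − 0.02·(11.6, 1.12, 3.16) = (0.988, 1.4576, 0.8568)

(0.988, 1.4576, 0.8568)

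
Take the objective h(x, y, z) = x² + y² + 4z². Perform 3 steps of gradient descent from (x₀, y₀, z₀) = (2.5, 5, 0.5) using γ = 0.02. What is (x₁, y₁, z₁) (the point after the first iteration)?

∇h = (2x, 2y, 8z)
Step 1: at (2.5, 5, 0.5), ∇h = (5, 10, 4) → (2.5, 5, 0.5) − 0.02·(5, 10, 4) = (2.4, 4.8, 0.42)

(2.4, 4.8, 0.42)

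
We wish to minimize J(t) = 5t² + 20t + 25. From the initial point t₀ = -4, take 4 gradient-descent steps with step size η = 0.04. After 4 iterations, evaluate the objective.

J′(t) = 10t + 20
t₁ = -4 − 0.04·(-20) = -3.2
t₂ = -3.2 − 0.04·(-12) = -2.72
t₃ = -2.72 − 0.04·(-7.2) = -2.432
t₄ = -2.432 − 0.04·(-4.32) = -2.2592
J(-2.2592) = 5.3359232

5.3359232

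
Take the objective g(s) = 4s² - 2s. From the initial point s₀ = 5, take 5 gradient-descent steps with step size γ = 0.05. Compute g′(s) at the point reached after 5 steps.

g′(s) = 8s - 2
Step 1: g′(5) = 38; s₁ = 5 − 0.05·38 = 3.1
Step 2: g′(3.1) = 22.8; s₂ = 3.1 − 0.05·22.8 = 1.96
Step 3: g′(1.96) = 13.68; s₃ = 1.96 − 0.05·13.68 = 1.276
Step 4: g′(1.276) = 8.208; s₄ = 1.276 − 0.05·8.208 = 0.8656
Step 5: g′(0.8656) = 4.9248; s₅ = 0.8656 − 0.05·4.9248 = 0.61936
g′(s) at (0.61936) = 2.95488

2.95488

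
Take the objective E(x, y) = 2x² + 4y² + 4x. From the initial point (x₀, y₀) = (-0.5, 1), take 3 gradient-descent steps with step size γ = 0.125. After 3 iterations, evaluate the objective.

-1.9921875

∇E = (4x + 4, 8y)
(x₁, y₁) = (-0.5, 1) − 0.125·(2, 8) = (-0.75, 0)
(x₂, y₂) = (-0.75, 0) − 0.125·(1, 0) = (-0.875, 0)
(x₃, y₃) = (-0.875, 0) − 0.125·(0.5, 0) = (-0.9375, 0)
E(-0.9375, 0) = -1.9921875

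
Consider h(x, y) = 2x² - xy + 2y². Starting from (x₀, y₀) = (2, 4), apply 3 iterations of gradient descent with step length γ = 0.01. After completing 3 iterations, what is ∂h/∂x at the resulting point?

3.927182

∇h = (4x - y, -x + 4y)
Step 1: at (2, 4), ∇h = (4, 14) → (2, 4) − 0.01·(4, 14) = (1.96, 3.86)
Step 2: at (1.96, 3.86), ∇h = (3.98, 13.48) → (1.96, 3.86) − 0.01·(3.98, 13.48) = (1.9202, 3.7252)
Step 3: at (1.9202, 3.7252), ∇h = (3.9556, 12.9806) → (1.9202, 3.7252) − 0.01·(3.9556, 12.9806) = (1.880644, 3.595394)
∂h/∂x at (1.880644, 3.595394) = 3.927182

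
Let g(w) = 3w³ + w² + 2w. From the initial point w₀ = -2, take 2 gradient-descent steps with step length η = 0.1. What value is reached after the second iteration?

-30.764

g′(w) = 9w² + 2w + 2
Step 1: g′(-2) = 34; w₁ = -2 − 0.1·34 = -5.4
Step 2: g′(-5.4) = 253.64; w₂ = -5.4 − 0.1·253.64 = -30.764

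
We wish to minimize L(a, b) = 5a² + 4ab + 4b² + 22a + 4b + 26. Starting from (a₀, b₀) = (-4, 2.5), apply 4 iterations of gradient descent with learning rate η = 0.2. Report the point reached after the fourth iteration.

(-3.0784, 0.2984)

∇L = (10a + 4b + 22, 4a + 8b + 4)
(a₁, b₁) = (-4, 2.5) − 0.2·(-8, 8) = (-2.4, 0.9)
(a₂, b₂) = (-2.4, 0.9) − 0.2·(1.6, 1.6) = (-2.72, 0.58)
(a₃, b₃) = (-2.72, 0.58) − 0.2·(-2.88, -2.24) = (-2.144, 1.028)
(a₄, b₄) = (-2.144, 1.028) − 0.2·(4.672, 3.648) = (-3.0784, 0.2984)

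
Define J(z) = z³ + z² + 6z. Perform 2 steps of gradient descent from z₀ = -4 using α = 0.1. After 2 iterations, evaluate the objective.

J′(z) = 3z² + 2z + 6
Step 1: J′(-4) = 46; z₁ = -4 − 0.1·46 = -8.6
Step 2: J′(-8.6) = 210.68; z₂ = -8.6 − 0.1·210.68 = -29.668
J(-29.668) = -25411.301341632

-25411.301341632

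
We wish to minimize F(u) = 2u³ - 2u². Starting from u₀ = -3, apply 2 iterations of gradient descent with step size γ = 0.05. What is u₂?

-19.467

F′(u) = 6u² - 4u
u₁ = -3 − 0.05·66 = -6.3
u₂ = -6.3 − 0.05·263.34 = -19.467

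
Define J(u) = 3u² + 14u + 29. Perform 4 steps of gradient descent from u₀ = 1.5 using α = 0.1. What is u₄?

-2.2352

J′(u) = 6u + 14
Step 1: J′(1.5) = 23; u₁ = 1.5 − 0.1·23 = -0.8
Step 2: J′(-0.8) = 9.2; u₂ = -0.8 − 0.1·9.2 = -1.72
Step 3: J′(-1.72) = 3.68; u₃ = -1.72 − 0.1·3.68 = -2.088
Step 4: J′(-2.088) = 1.472; u₄ = -2.088 − 0.1·1.472 = -2.2352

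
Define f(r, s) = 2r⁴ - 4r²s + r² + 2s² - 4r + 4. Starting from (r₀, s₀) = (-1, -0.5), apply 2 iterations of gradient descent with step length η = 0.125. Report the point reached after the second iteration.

∇f = (8r³ - 8rs + 2r - 4, -4r² + 4s)
Step 1: at (-1, -0.5), ∇f = (-18, -6) → (-1, -0.5) − 0.125·(-18, -6) = (1.25, 0.25)
Step 2: at (1.25, 0.25), ∇f = (11.625, -5.25) → (1.25, 0.25) − 0.125·(11.625, -5.25) = (-0.203125, 0.90625)

(-0.203125, 0.90625)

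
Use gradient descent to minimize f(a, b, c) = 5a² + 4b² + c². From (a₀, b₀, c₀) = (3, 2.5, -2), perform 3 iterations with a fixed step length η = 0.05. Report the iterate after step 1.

∇f = (10a, 8b, 2c)
Step 1: at (3, 2.5, -2), ∇f = (30, 20, -4) → (3, 2.5, -2) − 0.05·(30, 20, -4) = (1.5, 1.5, -1.8)

(1.5, 1.5, -1.8)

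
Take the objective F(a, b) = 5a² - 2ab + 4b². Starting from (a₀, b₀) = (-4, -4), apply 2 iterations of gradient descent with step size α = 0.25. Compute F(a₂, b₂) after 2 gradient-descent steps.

125

∇F = (10a - 2b, -2a + 8b)
(a₁, b₁) = (-4, -4) − 0.25·(-32, -24) = (4, 2)
(a₂, b₂) = (4, 2) − 0.25·(36, 8) = (-5, 0)
F(-5, 0) = 125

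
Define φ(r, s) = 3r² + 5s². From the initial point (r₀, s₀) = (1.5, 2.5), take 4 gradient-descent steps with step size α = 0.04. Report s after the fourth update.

∇φ = (6r, 10s)
Step 1: at (1.5, 2.5), ∇φ = (9, 25) → (1.5, 2.5) − 0.04·(9, 25) = (1.14, 1.5)
Step 2: at (1.14, 1.5), ∇φ = (6.84, 15) → (1.14, 1.5) − 0.04·(6.84, 15) = (0.8664, 0.9)
Step 3: at (0.8664, 0.9), ∇φ = (5.1984, 9) → (0.8664, 0.9) − 0.04·(5.1984, 9) = (0.658464, 0.54)
Step 4: at (0.658464, 0.54), ∇φ = (3.950784, 5.4) → (0.658464, 0.54) − 0.04·(3.950784, 5.4) = (0.50043264, 0.324)
s = 0.324

0.324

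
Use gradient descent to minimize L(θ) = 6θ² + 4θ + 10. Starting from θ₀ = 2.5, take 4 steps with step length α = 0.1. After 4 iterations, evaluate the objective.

9.33345664

L′(θ) = 12θ + 4
Step 1: L′(2.5) = 34; θ₁ = 2.5 − 0.1·34 = -0.9
Step 2: L′(-0.9) = -6.8; θ₂ = -0.9 − 0.1·(-6.8) = -0.22
Step 3: L′(-0.22) = 1.36; θ₃ = -0.22 − 0.1·1.36 = -0.356
Step 4: L′(-0.356) = -0.272; θ₄ = -0.356 − 0.1·(-0.272) = -0.3288
L(-0.3288) = 9.33345664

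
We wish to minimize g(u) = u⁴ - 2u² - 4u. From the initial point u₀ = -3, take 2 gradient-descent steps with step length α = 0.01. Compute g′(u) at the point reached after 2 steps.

g′(u) = 4u³ - 4u - 4
Step 1: g′(-3) = -100; u₁ = -3 − 0.01·(-100) = -2
Step 2: g′(-2) = -28; u₂ = -2 − 0.01·(-28) = -1.72
g′(u) at (-1.72) = -17.473792

-17.473792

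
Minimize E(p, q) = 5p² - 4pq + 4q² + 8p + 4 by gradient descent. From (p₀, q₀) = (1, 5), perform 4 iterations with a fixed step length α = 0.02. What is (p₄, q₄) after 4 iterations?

(0.85031424, 2.73931008)

∇E = (10p - 4q + 8, -4p + 8q)
Step 1: at (1, 5), ∇E = (-2, 36) → (1, 5) − 0.02·(-2, 36) = (1.04, 4.28)
Step 2: at (1.04, 4.28), ∇E = (1.28, 30.08) → (1.04, 4.28) − 0.02·(1.28, 30.08) = (1.0144, 3.6784)
Step 3: at (1.0144, 3.6784), ∇E = (3.4304, 25.3696) → (1.0144, 3.6784) − 0.02·(3.4304, 25.3696) = (0.945792, 3.171008)
Step 4: at (0.945792, 3.171008), ∇E = (4.773888, 21.584896) → (0.945792, 3.171008) − 0.02·(4.773888, 21.584896) = (0.85031424, 2.73931008)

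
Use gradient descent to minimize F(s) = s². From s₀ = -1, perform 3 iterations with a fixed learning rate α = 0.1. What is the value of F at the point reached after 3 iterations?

0.262144

F′(s) = 2s
Step 1: F′(-1) = -2; s₁ = -1 − 0.1·(-2) = -0.8
Step 2: F′(-0.8) = -1.6; s₂ = -0.8 − 0.1·(-1.6) = -0.64
Step 3: F′(-0.64) = -1.28; s₃ = -0.64 − 0.1·(-1.28) = -0.512
F(-0.512) = 0.262144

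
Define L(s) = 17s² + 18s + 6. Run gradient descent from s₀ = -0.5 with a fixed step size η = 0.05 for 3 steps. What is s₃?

-0.5395

L′(s) = 34s + 18
s₁ = -0.5 − 0.05·1 = -0.55
s₂ = -0.55 − 0.05·(-0.7) = -0.515
s₃ = -0.515 − 0.05·0.49 = -0.5395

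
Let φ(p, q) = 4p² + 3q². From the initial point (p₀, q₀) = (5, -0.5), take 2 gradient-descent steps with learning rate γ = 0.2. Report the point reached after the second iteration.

∇φ = (8p, 6q)
(p₁, q₁) = (5, -0.5) − 0.2·(40, -3) = (-3, 0.1)
(p₂, q₂) = (-3, 0.1) − 0.2·(-24, 0.6) = (1.8, -0.02)

(1.8, -0.02)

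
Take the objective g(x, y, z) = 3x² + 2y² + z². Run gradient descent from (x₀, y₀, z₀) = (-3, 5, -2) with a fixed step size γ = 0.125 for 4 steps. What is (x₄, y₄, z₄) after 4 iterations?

(-0.01171875, 0.3125, -0.6328125)

∇g = (6x, 4y, 2z)
(x₁, y₁, z₁) = (-3, 5, -2) − 0.125·(-18, 20, -4) = (-0.75, 2.5, -1.5)
(x₂, y₂, z₂) = (-0.75, 2.5, -1.5) − 0.125·(-4.5, 10, -3) = (-0.1875, 1.25, -1.125)
(x₃, y₃, z₃) = (-0.1875, 1.25, -1.125) − 0.125·(-1.125, 5, -2.25) = (-0.046875, 0.625, -0.84375)
(x₄, y₄, z₄) = (-0.046875, 0.625, -0.84375) − 0.125·(-0.28125, 2.5, -1.6875) = (-0.01171875, 0.3125, -0.6328125)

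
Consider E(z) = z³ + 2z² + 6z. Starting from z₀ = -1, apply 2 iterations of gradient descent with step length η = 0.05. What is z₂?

E′(z) = 3z² + 4z + 6
Step 1: E′(-1) = 5; z₁ = -1 − 0.05·5 = -1.25
Step 2: E′(-1.25) = 5.6875; z₂ = -1.25 − 0.05·5.6875 = -1.534375

-1.534375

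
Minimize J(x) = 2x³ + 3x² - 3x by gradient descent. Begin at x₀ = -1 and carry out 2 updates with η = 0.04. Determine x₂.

-0.734656

J′(x) = 6x² + 6x - 3
Step 1: J′(-1) = -3; x₁ = -1 − 0.04·(-3) = -0.88
Step 2: J′(-0.88) = -3.6336; x₂ = -0.88 − 0.04·(-3.6336) = -0.734656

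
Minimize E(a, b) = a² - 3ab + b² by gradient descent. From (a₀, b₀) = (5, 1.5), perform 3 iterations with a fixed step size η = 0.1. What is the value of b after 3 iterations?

4.107

∇E = (2a - 3b, -3a + 2b)
(a₁, b₁) = (5, 1.5) − 0.1·(5.5, -12) = (4.45, 2.7)
(a₂, b₂) = (4.45, 2.7) − 0.1·(0.8, -7.95) = (4.37, 3.495)
(a₃, b₃) = (4.37, 3.495) − 0.1·(-1.745, -6.12) = (4.5445, 4.107)
b = 4.107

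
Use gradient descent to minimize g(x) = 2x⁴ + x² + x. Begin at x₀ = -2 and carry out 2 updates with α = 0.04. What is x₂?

0.48498176

g′(x) = 8x³ + 2x + 1
x₁ = -2 − 0.04·(-67) = 0.68
x₂ = 0.68 − 0.04·4.875456 = 0.48498176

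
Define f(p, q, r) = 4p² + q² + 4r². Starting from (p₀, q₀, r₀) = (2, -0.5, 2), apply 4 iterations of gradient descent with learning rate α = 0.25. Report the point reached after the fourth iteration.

(2, -0.03125, 2)

∇f = (8p, 2q, 8r)
(p₁, q₁, r₁) = (2, -0.5, 2) − 0.25·(16, -1, 16) = (-2, -0.25, -2)
(p₂, q₂, r₂) = (-2, -0.25, -2) − 0.25·(-16, -0.5, -16) = (2, -0.125, 2)
(p₃, q₃, r₃) = (2, -0.125, 2) − 0.25·(16, -0.25, 16) = (-2, -0.0625, -2)
(p₄, q₄, r₄) = (-2, -0.0625, -2) − 0.25·(-16, -0.125, -16) = (2, -0.03125, 2)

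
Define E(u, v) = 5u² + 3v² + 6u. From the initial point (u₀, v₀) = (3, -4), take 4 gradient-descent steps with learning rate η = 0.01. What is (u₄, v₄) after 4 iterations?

∇E = (10u + 6, 6v)
(u₁, v₁) = (3, -4) − 0.01·(36, -24) = (2.64, -3.76)
(u₂, v₂) = (2.64, -3.76) − 0.01·(32.4, -22.56) = (2.316, -3.5344)
(u₃, v₃) = (2.316, -3.5344) − 0.01·(29.16, -21.2064) = (2.0244, -3.322336)
(u₄, v₄) = (2.0244, -3.322336) − 0.01·(26.244, -19.934016) = (1.76196, -3.12299584)

(1.76196, -3.12299584)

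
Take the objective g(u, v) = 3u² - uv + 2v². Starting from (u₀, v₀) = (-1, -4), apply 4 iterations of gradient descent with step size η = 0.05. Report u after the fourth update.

∇g = (6u - v, -u + 4v)
(u₁, v₁) = (-1, -4) − 0.05·(-2, -15) = (-0.9, -3.25)
(u₂, v₂) = (-0.9, -3.25) − 0.05·(-2.15, -12.1) = (-0.7925, -2.645)
(u₃, v₃) = (-0.7925, -2.645) − 0.05·(-2.11, -9.7875) = (-0.687, -2.155625)
(u₄, v₄) = (-0.687, -2.155625) − 0.05·(-1.966375, -7.9355) = (-0.58868125, -1.75885)
u = -0.58868125

-0.58868125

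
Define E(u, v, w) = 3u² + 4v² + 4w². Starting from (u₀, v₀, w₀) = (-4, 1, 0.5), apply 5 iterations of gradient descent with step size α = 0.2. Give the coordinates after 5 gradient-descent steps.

(0.00128, -0.07776, -0.03888)

∇E = (6u, 8v, 8w)
Step 1: at (-4, 1, 0.5), ∇E = (-24, 8, 4) → (-4, 1, 0.5) − 0.2·(-24, 8, 4) = (0.8, -0.6, -0.3)
Step 2: at (0.8, -0.6, -0.3), ∇E = (4.8, -4.8, -2.4) → (0.8, -0.6, -0.3) − 0.2·(4.8, -4.8, -2.4) = (-0.16, 0.36, 0.18)
Step 3: at (-0.16, 0.36, 0.18), ∇E = (-0.96, 2.88, 1.44) → (-0.16, 0.36, 0.18) − 0.2·(-0.96, 2.88, 1.44) = (0.032, -0.216, -0.108)
Step 4: at (0.032, -0.216, -0.108), ∇E = (0.192, -1.728, -0.864) → (0.032, -0.216, -0.108) − 0.2·(0.192, -1.728, -0.864) = (-0.0064, 0.1296, 0.0648)
Step 5: at (-0.0064, 0.1296, 0.0648), ∇E = (-0.0384, 1.0368, 0.5184) → (-0.0064, 0.1296, 0.0648) − 0.2·(-0.0384, 1.0368, 0.5184) = (0.00128, -0.07776, -0.03888)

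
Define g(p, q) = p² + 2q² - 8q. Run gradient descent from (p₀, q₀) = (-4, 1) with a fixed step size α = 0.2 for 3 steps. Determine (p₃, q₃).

∇g = (2p, 4q - 8)
Step 1: at (-4, 1), ∇g = (-8, -4) → (-4, 1) − 0.2·(-8, -4) = (-2.4, 1.8)
Step 2: at (-2.4, 1.8), ∇g = (-4.8, -0.8) → (-2.4, 1.8) − 0.2·(-4.8, -0.8) = (-1.44, 1.96)
Step 3: at (-1.44, 1.96), ∇g = (-2.88, -0.16) → (-1.44, 1.96) − 0.2·(-2.88, -0.16) = (-0.864, 1.992)

(-0.864, 1.992)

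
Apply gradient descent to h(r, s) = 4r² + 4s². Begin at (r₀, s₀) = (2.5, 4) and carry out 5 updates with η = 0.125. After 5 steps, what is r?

0

∇h = (8r, 8s)
Step 1: at (2.5, 4), ∇h = (20, 32) → (2.5, 4) − 0.125·(20, 32) = (0, 0)
Step 2: at (0, 0), ∇h = (0, 0) → (0, 0) − 0.125·(0, 0) = (0, 0)
Step 3: at (0, 0), ∇h = (0, 0) → (0, 0) − 0.125·(0, 0) = (0, 0)
Step 4: at (0, 0), ∇h = (0, 0) → (0, 0) − 0.125·(0, 0) = (0, 0)
Step 5: at (0, 0), ∇h = (0, 0) → (0, 0) − 0.125·(0, 0) = (0, 0)
r = 0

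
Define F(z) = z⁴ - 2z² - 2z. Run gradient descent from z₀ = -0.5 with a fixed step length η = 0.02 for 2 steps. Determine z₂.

-0.47978808

F′(z) = 4z³ - 4z - 2
z₁ = -0.5 − 0.02·(-0.5) = -0.49
z₂ = -0.49 − 0.02·(-0.510596) = -0.47978808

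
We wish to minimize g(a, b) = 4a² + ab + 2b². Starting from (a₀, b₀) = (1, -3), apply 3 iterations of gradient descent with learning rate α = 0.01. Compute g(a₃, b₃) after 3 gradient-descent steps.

∇g = (8a + b, a + 4b)
Step 1: at (1, -3), ∇g = (5, -11) → (1, -3) − 0.01·(5, -11) = (0.95, -2.89)
Step 2: at (0.95, -2.89), ∇g = (4.71, -10.61) → (0.95, -2.89) − 0.01·(4.71, -10.61) = (0.9029, -2.7839)
Step 3: at (0.9029, -2.7839), ∇g = (4.4393, -10.2327) → (0.9029, -2.7839) − 0.01·(4.4393, -10.2327) = (0.858507, -2.681573)
g(0.858507, -2.681573) = 15.027655393343

15.027655393343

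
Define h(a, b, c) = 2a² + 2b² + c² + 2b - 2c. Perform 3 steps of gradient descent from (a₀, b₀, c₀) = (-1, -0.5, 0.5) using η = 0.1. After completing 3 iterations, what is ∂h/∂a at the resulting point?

-0.864

∇h = (4a, 4b + 2, 2c - 2)
Step 1: at (-1, -0.5, 0.5), ∇h = (-4, 0, -1) → (-1, -0.5, 0.5) − 0.1·(-4, 0, -1) = (-0.6, -0.5, 0.6)
Step 2: at (-0.6, -0.5, 0.6), ∇h = (-2.4, 0, -0.8) → (-0.6, -0.5, 0.6) − 0.1·(-2.4, 0, -0.8) = (-0.36, -0.5, 0.68)
Step 3: at (-0.36, -0.5, 0.68), ∇h = (-1.44, 0, -0.64) → (-0.36, -0.5, 0.68) − 0.1·(-1.44, 0, -0.64) = (-0.216, -0.5, 0.744)
∂h/∂a at (-0.216, -0.5, 0.744) = -0.864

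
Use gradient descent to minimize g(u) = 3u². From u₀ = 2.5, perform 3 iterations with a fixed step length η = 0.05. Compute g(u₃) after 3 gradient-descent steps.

g′(u) = 6u
Step 1: g′(2.5) = 15; u₁ = 2.5 − 0.05·15 = 1.75
Step 2: g′(1.75) = 10.5; u₂ = 1.75 − 0.05·10.5 = 1.225
Step 3: g′(1.225) = 7.35; u₃ = 1.225 − 0.05·7.35 = 0.8575
g(0.8575) = 2.20591875

2.20591875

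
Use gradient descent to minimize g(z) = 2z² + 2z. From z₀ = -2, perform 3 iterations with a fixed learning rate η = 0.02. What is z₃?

g′(z) = 4z + 2
z₁ = -2 − 0.02·(-6) = -1.88
z₂ = -1.88 − 0.02·(-5.52) = -1.7696
z₃ = -1.7696 − 0.02·(-5.0784) = -1.668032

-1.668032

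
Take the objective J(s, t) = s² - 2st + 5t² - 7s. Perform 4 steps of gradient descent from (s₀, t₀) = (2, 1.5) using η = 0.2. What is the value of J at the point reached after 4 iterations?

-0.7677664

∇J = (2s - 2t - 7, -2s + 10t)
Step 1: at (2, 1.5), ∇J = (-6, 11) → (2, 1.5) − 0.2·(-6, 11) = (3.2, -0.7)
Step 2: at (3.2, -0.7), ∇J = (0.8, -13.4) → (3.2, -0.7) − 0.2·(0.8, -13.4) = (3.04, 1.98)
Step 3: at (3.04, 1.98), ∇J = (-4.88, 13.72) → (3.04, 1.98) − 0.2·(-4.88, 13.72) = (4.016, -0.764)
Step 4: at (4.016, -0.764), ∇J = (2.56, -15.672) → (4.016, -0.764) − 0.2·(2.56, -15.672) = (3.504, 2.3704)
J(3.504, 2.3704) = -0.7677664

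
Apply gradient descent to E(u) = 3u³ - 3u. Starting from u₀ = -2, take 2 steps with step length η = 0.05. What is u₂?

-9.495125

E′(u) = 9u² - 3
u₁ = -2 − 0.05·33 = -3.65
u₂ = -3.65 − 0.05·116.9025 = -9.495125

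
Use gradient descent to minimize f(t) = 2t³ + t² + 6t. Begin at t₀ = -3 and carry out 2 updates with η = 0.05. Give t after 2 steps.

-15.177

f′(t) = 6t² + 2t + 6
Step 1: f′(-3) = 54; t₁ = -3 − 0.05·54 = -5.7
Step 2: f′(-5.7) = 189.54; t₂ = -5.7 − 0.05·189.54 = -15.177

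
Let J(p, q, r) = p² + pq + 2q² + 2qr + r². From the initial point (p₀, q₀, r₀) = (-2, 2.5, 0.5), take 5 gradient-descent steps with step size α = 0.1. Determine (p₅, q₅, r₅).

(-1.071605, 0.74146, -0.66865)

∇J = (2p + q, p + 4q + 2r, 2q + 2r)
(p₁, q₁, r₁) = (-2, 2.5, 0.5) − 0.1·(-1.5, 9, 6) = (-1.85, 1.6, -0.1)
(p₂, q₂, r₂) = (-1.85, 1.6, -0.1) − 0.1·(-2.1, 4.35, 3) = (-1.64, 1.165, -0.4)
(p₃, q₃, r₃) = (-1.64, 1.165, -0.4) − 0.1·(-2.115, 2.22, 1.53) = (-1.4285, 0.943, -0.553)
(p₄, q₄, r₄) = (-1.4285, 0.943, -0.553) − 0.1·(-1.914, 1.2375, 0.78) = (-1.2371, 0.81925, -0.631)
(p₅, q₅, r₅) = (-1.2371, 0.81925, -0.631) − 0.1·(-1.65495, 0.7779, 0.3765) = (-1.071605, 0.74146, -0.66865)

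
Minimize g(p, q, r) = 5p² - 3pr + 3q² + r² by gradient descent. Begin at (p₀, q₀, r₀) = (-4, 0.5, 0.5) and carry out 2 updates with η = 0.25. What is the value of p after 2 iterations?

∇g = (10p - 3r, 6q, -3p + 2r)
Step 1: at (-4, 0.5, 0.5), ∇g = (-41.5, 3, 13) → (-4, 0.5, 0.5) − 0.25·(-41.5, 3, 13) = (6.375, -0.25, -2.75)
Step 2: at (6.375, -0.25, -2.75), ∇g = (72, -1.5, -24.625) → (6.375, -0.25, -2.75) − 0.25·(72, -1.5, -24.625) = (-11.625, 0.125, 3.40625)
p = -11.625

-11.625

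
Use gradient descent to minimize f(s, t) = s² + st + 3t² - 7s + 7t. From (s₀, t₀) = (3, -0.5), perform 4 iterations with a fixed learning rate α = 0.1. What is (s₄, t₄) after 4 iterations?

(3.6804, -1.70495)

∇f = (2s + t - 7, s + 6t + 7)
Step 1: at (3, -0.5), ∇f = (-1.5, 7) → (3, -0.5) − 0.1·(-1.5, 7) = (3.15, -1.2)
Step 2: at (3.15, -1.2), ∇f = (-1.9, 2.95) → (3.15, -1.2) − 0.1·(-1.9, 2.95) = (3.34, -1.495)
Step 3: at (3.34, -1.495), ∇f = (-1.815, 1.37) → (3.34, -1.495) − 0.1·(-1.815, 1.37) = (3.5215, -1.632)
Step 4: at (3.5215, -1.632), ∇f = (-1.589, 0.7295) → (3.5215, -1.632) − 0.1·(-1.589, 0.7295) = (3.6804, -1.70495)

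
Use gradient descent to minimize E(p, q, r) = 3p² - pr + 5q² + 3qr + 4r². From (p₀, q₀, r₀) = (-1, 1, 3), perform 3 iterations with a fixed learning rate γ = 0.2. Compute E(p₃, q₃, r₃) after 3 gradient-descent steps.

394.567296

∇E = (6p - r, 10q + 3r, -p + 3q + 8r)
Step 1: at (-1, 1, 3), ∇E = (-9, 19, 28) → (-1, 1, 3) − 0.2·(-9, 19, 28) = (0.8, -2.8, -2.6)
Step 2: at (0.8, -2.8, -2.6), ∇E = (7.4, -35.8, -30) → (0.8, -2.8, -2.6) − 0.2·(7.4, -35.8, -30) = (-0.68, 4.36, 3.4)
Step 3: at (-0.68, 4.36, 3.4), ∇E = (-7.48, 53.8, 40.96) → (-0.68, 4.36, 3.4) − 0.2·(-7.48, 53.8, 40.96) = (0.816, -6.4, -4.792)
E(0.816, -6.4, -4.792) = 394.567296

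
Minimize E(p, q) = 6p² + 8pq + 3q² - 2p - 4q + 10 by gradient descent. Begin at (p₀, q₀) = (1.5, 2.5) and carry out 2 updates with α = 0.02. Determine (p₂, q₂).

∇E = (12p + 8q - 2, 8p + 6q - 4)
(p₁, q₁) = (1.5, 2.5) − 0.02·(36, 23) = (0.78, 2.04)
(p₂, q₂) = (0.78, 2.04) − 0.02·(23.68, 14.48) = (0.3064, 1.7504)

(0.3064, 1.7504)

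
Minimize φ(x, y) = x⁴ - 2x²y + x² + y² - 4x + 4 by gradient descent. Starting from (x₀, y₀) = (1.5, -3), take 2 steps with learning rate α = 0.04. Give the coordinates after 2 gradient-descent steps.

∇φ = (4x³ - 4xy + 2x - 4, -2x² + 2y)
(x₁, y₁) = (1.5, -3) − 0.04·(30.5, -10.5) = (0.28, -2.58)
(x₂, y₂) = (0.28, -2.58) − 0.04·(-0.462592, -5.3168) = (0.29850368, -2.367328)

(0.29850368, -2.367328)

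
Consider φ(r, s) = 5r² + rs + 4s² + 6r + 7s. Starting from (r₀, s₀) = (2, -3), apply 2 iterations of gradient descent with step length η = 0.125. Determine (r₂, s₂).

∇φ = (10r + s + 6, r + 8s + 7)
(r₁, s₁) = (2, -3) − 0.125·(23, -15) = (-0.875, -1.125)
(r₂, s₂) = (-0.875, -1.125) − 0.125·(-3.875, -2.875) = (-0.390625, -0.765625)

(-0.390625, -0.765625)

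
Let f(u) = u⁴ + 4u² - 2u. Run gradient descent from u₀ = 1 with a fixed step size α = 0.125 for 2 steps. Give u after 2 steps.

f′(u) = 4u³ + 8u - 2
u₁ = 1 − 0.125·10 = -0.25
u₂ = -0.25 − 0.125·(-4.0625) = 0.2578125

0.2578125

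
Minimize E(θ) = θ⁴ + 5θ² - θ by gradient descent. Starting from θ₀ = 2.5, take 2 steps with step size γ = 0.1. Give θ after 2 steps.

93.14335

E′(θ) = 4θ³ + 10θ - 1
θ₁ = 2.5 − 0.1·86.5 = -6.15
θ₂ = -6.15 − 0.1·(-992.9335) = 93.14335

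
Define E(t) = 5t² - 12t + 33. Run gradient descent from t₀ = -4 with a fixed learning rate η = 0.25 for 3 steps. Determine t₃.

18.75

E′(t) = 10t - 12
t₁ = -4 − 0.25·(-52) = 9
t₂ = 9 − 0.25·78 = -10.5
t₃ = -10.5 − 0.25·(-117) = 18.75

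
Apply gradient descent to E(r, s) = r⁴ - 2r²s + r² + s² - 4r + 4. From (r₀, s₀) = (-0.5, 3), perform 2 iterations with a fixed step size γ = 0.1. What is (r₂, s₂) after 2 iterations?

(-0.51245, 2.0205)

∇E = (4r³ - 4rs + 2r - 4, -2r² + 2s)
(r₁, s₁) = (-0.5, 3) − 0.1·(0.5, 5.5) = (-0.55, 2.45)
(r₂, s₂) = (-0.55, 2.45) − 0.1·(-0.3755, 4.295) = (-0.51245, 2.0205)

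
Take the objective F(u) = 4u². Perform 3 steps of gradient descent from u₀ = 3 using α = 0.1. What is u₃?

0.024

F′(u) = 8u
u₁ = 3 − 0.1·24 = 0.6
u₂ = 0.6 − 0.1·4.8 = 0.12
u₃ = 0.12 − 0.1·0.96 = 0.024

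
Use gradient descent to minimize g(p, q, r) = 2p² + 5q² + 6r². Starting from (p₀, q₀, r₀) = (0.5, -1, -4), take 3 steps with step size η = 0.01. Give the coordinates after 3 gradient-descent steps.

∇g = (4p, 10q, 12r)
Step 1: at (0.5, -1, -4), ∇g = (2, -10, -48) → (0.5, -1, -4) − 0.01·(2, -10, -48) = (0.48, -0.9, -3.52)
Step 2: at (0.48, -0.9, -3.52), ∇g = (1.92, -9, -42.24) → (0.48, -0.9, -3.52) − 0.01·(1.92, -9, -42.24) = (0.4608, -0.81, -3.0976)
Step 3: at (0.4608, -0.81, -3.0976), ∇g = (1.8432, -8.1, -37.1712) → (0.4608, -0.81, -3.0976) − 0.01·(1.8432, -8.1, -37.1712) = (0.442368, -0.729, -2.725888)

(0.442368, -0.729, -2.725888)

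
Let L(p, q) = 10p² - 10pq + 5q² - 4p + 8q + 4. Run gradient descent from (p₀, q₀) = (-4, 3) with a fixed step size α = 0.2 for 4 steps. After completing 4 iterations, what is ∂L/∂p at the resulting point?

∇L = (20p - 10q - 4, -10p + 10q + 8)
(p₁, q₁) = (-4, 3) − 0.2·(-114, 78) = (18.8, -12.6)
(p₂, q₂) = (18.8, -12.6) − 0.2·(498, -306) = (-80.8, 48.6)
(p₃, q₃) = (-80.8, 48.6) − 0.2·(-2106, 1302) = (340.4, -211.8)
(p₄, q₄) = (340.4, -211.8) − 0.2·(8922, -5514) = (-1444, 891)
∂L/∂p at (-1444, 891) = -37794

-37794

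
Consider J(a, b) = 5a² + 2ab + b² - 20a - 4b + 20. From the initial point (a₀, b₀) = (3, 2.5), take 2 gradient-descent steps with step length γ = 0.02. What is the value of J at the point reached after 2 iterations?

8.17442368

∇J = (10a + 2b - 20, 2a + 2b - 4)
Step 1: at (3, 2.5), ∇J = (15, 7) → (3, 2.5) − 0.02·(15, 7) = (2.7, 2.36)
Step 2: at (2.7, 2.36), ∇J = (11.72, 6.12) → (2.7, 2.36) − 0.02·(11.72, 6.12) = (2.4656, 2.2376)
J(2.4656, 2.2376) = 8.17442368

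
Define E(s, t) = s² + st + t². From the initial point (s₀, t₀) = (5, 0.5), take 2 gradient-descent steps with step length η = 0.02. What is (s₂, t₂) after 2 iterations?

(4.5908, 0.269)

∇E = (2s + t, s + 2t)
Step 1: at (5, 0.5), ∇E = (10.5, 6) → (5, 0.5) − 0.02·(10.5, 6) = (4.79, 0.38)
Step 2: at (4.79, 0.38), ∇E = (9.96, 5.55) → (4.79, 0.38) − 0.02·(9.96, 5.55) = (4.5908, 0.269)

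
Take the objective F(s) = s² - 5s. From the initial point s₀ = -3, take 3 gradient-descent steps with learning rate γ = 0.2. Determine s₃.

1.312

F′(s) = 2s - 5
s₁ = -3 − 0.2·(-11) = -0.8
s₂ = -0.8 − 0.2·(-6.6) = 0.52
s₃ = 0.52 − 0.2·(-3.96) = 1.312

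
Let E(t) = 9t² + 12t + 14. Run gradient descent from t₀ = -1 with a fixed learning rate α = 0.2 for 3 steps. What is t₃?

E′(t) = 18t + 12
t₁ = -1 − 0.2·(-6) = 0.2
t₂ = 0.2 − 0.2·15.6 = -2.92
t₃ = -2.92 − 0.2·(-40.56) = 5.192

5.192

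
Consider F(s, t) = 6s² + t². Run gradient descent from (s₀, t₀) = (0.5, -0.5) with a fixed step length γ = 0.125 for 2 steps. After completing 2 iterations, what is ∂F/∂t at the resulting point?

-0.5625

∇F = (12s, 2t)
(s₁, t₁) = (0.5, -0.5) − 0.125·(6, -1) = (-0.25, -0.375)
(s₂, t₂) = (-0.25, -0.375) − 0.125·(-3, -0.75) = (0.125, -0.28125)
∂F/∂t at (0.125, -0.28125) = -0.5625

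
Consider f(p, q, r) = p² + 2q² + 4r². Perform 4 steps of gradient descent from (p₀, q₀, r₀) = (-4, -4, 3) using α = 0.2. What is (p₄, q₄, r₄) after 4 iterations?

(-0.5184, -0.0064, 0.3888)

∇f = (2p, 4q, 8r)
(p₁, q₁, r₁) = (-4, -4, 3) − 0.2·(-8, -16, 24) = (-2.4, -0.8, -1.8)
(p₂, q₂, r₂) = (-2.4, -0.8, -1.8) − 0.2·(-4.8, -3.2, -14.4) = (-1.44, -0.16, 1.08)
(p₃, q₃, r₃) = (-1.44, -0.16, 1.08) − 0.2·(-2.88, -0.64, 8.64) = (-0.864, -0.032, -0.648)
(p₄, q₄, r₄) = (-0.864, -0.032, -0.648) − 0.2·(-1.728, -0.128, -5.184) = (-0.5184, -0.0064, 0.3888)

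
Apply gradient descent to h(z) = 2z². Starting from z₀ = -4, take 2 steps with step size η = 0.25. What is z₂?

h′(z) = 4z
z₁ = -4 − 0.25·(-16) = 0
z₂ = 0 − 0.25·0 = 0

0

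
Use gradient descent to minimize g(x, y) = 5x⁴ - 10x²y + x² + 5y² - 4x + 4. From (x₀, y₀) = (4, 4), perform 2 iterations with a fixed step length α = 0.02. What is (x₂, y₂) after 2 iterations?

(1373.3143808, 51.81568)

∇g = (20x³ - 20xy + 2x - 4, -10x² + 10y)
Step 1: at (4, 4), ∇g = (964, -120) → (4, 4) − 0.02·(964, -120) = (-15.28, 6.4)
Step 2: at (-15.28, 6.4), ∇g = (-69429.71904, -2270.784) → (-15.28, 6.4) − 0.02·(-69429.71904, -2270.784) = (1373.3143808, 51.81568)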